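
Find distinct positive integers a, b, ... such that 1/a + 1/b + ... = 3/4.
1/2 + 1/4

Greedy algorithm:
3/4: ceiling(4/3) = 2, use 1/2
1/4: ceiling(4/1) = 4, use 1/4
Result: 3/4 = 1/2 + 1/4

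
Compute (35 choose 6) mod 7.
0

Using Lucas' theorem:
Write n=35 and k=6 in base 7:
n in base 7: [5, 0]
k in base 7: [0, 6]
C(35,6) mod 7 = ∏ C(n_i, k_i) mod 7
Digit binomials (mod 7): C(5,0) = 1; C(0,6) = 0 (k_i > n_i)
Product: 1 × 0 = 0 ≡ 0 (mod 7)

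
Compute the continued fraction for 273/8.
[34; 8]

Euclidean algorithm steps:
273 = 34 × 8 + 1
8 = 8 × 1 + 0
Continued fraction: [34; 8]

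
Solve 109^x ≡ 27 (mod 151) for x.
51

Baby-step giant-step with step n = ⌈√151⌉ = 13.
Baby steps 109^j mod 151 (j:value) for j=0..12: 0:1, 1:109, 2:103, 3:53, 4:39, 5:23, 6:91, 7:104, 8:11, 9:142, 10:76, 11:130, 12:127.
Giant-step multiplier: 109^(-13) ≡ 109^(150-13) = 109^137 ≡ 114 (mod 151).
Giant steps γ_i = 27·114^i mod 151: γ_0=27, γ_1=58, γ_2=119, γ_3=127 (in table at j=12).
x = i·n + j = 3·13 + 12 = 51.
Check: 109^51 ≡ 27 (mod 151).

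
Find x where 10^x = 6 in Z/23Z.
6

Baby-step giant-step with step n = ⌈√23⌉ = 5.
Baby steps 10^j mod 23 (j:value) for j=0..4: 0:1, 1:10, 2:8, 3:11, 4:18.
Giant-step multiplier: 10^(-5) ≡ 10^(22-5) = 10^17 ≡ 17 (mod 23).
Giant steps γ_i = 6·17^i mod 23: γ_0=6, γ_1=10 (in table at j=1).
x = i·n + j = 1·5 + 1 = 6.
Check: 10^6 ≡ 6 (mod 23).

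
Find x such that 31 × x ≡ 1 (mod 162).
115

gcd(31, 162) = 1, so the inverse exists.
Extended Euclidean algorithm on (162, 31):
162 = 5 × 31 + 7  ⟹  7 = (1)·162 + (-5)·31
31 = 4 × 7 + 3  ⟹  3 = (-4)·162 + (21)·31
7 = 2 × 3 + 1  ⟹  1 = (9)·162 + (-47)·31
So (-47)·31 ≡ 1 (mod 162), i.e. 31^(-1) ≡ -47 ≡ 115 (mod 162).
Check: 31 × 115 = 3565 ≡ 1 (mod 162)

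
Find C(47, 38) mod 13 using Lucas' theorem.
0

Using Lucas' theorem:
Write n=47 and k=38 in base 13:
n in base 13: [3, 8]
k in base 13: [2, 12]
C(47,38) mod 13 = ∏ C(n_i, k_i) mod 13
Digit binomials (mod 13): C(3,2) = 3; C(8,12) = 0 (k_i > n_i)
Product: 3 × 0 = 0 ≡ 0 (mod 13)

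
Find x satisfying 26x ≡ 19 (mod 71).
x ≡ 69 (mod 71)

gcd(26, 71) = 1, which divides 19, so solutions exist.
Find 26^(-1) mod 71 by the extended Euclidean algorithm:
71 = 2 × 26 + 19  ⟹  19 = (1)·71 + (-2)·26
26 = 1 × 19 + 7  ⟹  7 = (-1)·71 + (3)·26
19 = 2 × 7 + 5  ⟹  5 = (3)·71 + (-8)·26
7 = 1 × 5 + 2  ⟹  2 = (-4)·71 + (11)·26
5 = 2 × 2 + 1  ⟹  1 = (11)·71 + (-30)·26
So (-30)·26 ≡ 1 (mod 71), i.e. 26^(-1) ≡ -30 ≡ 41 (mod 71).
x ≡ 41 × 19 = 779 ≡ 69 (mod 71).
Check: 26 × 69 = 1794 ≡ 19 (mod 71).
Unique solution: x ≡ 69 (mod 71)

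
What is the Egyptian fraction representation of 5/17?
1/4 + 1/23 + 1/1564

Greedy algorithm:
5/17: ceiling(17/5) = 4, use 1/4
3/68: ceiling(68/3) = 23, use 1/23
1/1564: ceiling(1564/1) = 1564, use 1/1564
Result: 5/17 = 1/4 + 1/23 + 1/1564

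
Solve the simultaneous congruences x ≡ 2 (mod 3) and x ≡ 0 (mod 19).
38

Using Chinese Remainder Theorem:
M = 3 × 19 = 57
M1 = 19, M2 = 3
y1 = 19^(-1) mod 3 = 1
y2 = 3^(-1) mod 19 = 13
x = (2×19×1 + 0×3×13) mod 57 = 38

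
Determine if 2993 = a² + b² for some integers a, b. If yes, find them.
17² + 52² (a=17, b=52)

Factorization: 2993 = 41 × 73
By Fermat: n is sum of two squares iff every prime p ≡ 3 (mod 4) appears to even power.
All primes ≡ 3 (mod 4) appear to even power.
Search a = 0, 1, 2, … for 2993 - a² a perfect square: first hit at a = 17: 2993 - 289 = 2704 = 52².
2993 = 17² + 52² = 289 + 2704 ✓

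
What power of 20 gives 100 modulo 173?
132

Baby-step giant-step with step n = ⌈√173⌉ = 14.
Baby steps 20^j mod 173 (j:value) for j=0..13: 0:1, 1:20, 2:54, 3:42, 4:148, 5:19, 6:34, 7:161, 8:106, 9:44, 10:15, 11:127, 12:118, 13:111.
Giant-step multiplier: 20^(-14) ≡ 20^(172-14) = 20^158 ≡ 167 (mod 173).
Giant steps γ_i = 100·167^i mod 173: γ_0=100, γ_1=92, γ_2=140, γ_3=25, γ_4=23, γ_5=35, γ_6=136, γ_7=49, γ_8=52, γ_9=34 (in table at j=6).
x = i·n + j = 9·14 + 6 = 132.
Check: 20^132 ≡ 100 (mod 173).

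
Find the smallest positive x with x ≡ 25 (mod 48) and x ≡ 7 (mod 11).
73

Using Chinese Remainder Theorem:
M = 48 × 11 = 528
M1 = 11, M2 = 48
y1 = 11^(-1) mod 48 = 35
y2 = 48^(-1) mod 11 = 3
x = (25×11×35 + 7×48×3) mod 528 = 73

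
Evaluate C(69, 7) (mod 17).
0

Using Lucas' theorem:
Write n=69 and k=7 in base 17:
n in base 17: [4, 1]
k in base 17: [0, 7]
C(69,7) mod 17 = ∏ C(n_i, k_i) mod 17
Digit binomials (mod 17): C(4,0) = 1; C(1,7) = 0 (k_i > n_i)
Product: 1 × 0 = 0 ≡ 0 (mod 17)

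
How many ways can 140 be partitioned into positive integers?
15065878135

p(n) counts ways to write n as a sum of positive integers (order ignored).
Euler's pentagonal recurrence: p(k) = p(k-1) + p(k-2) - p(k-5) - p(k-7) + p(k-12) + p(k-15) - ... (offsets j(3j∓1)/2, signs ++--, p(0)=1, p(<0)=0).
DP table for k = 0..139: p(0)=1, p(1)=1, p(2)=2, p(3)=3, p(4)=5, p(5)=7, p(6)=11, p(7)=15, p(8)=22, p(9)=30, p(10)=42, p(11)=56, p(12)=77, p(13)=101, p(14)=135, p(15)=176, p(16)=231, p(17)=297, p(18)=385, p(19)=490, p(20)=627, p(21)=792, p(22)=1002, p(23)=1255, p(24)=1575, p(25)=1958, p(26)=2436, p(27)=3010, p(28)=3718, p(29)=4565, p(30)=5604, p(31)=6842, p(32)=8349, p(33)=10143, p(34)=12310, p(35)=14883, p(36)=17977, p(37)=21637, p(38)=26015, p(39)=31185, p(40)=37338, p(41)=44583, p(42)=53174, p(43)=63261, p(44)=75175, p(45)=89134, p(46)=105558, p(47)=124754, p(48)=147273, p(49)=173525, p(50)=204226, p(51)=239943, p(52)=281589, p(53)=329931, p(54)=386155, p(55)=451276, p(56)=526823, p(57)=614154, p(58)=715220, p(59)=831820, p(60)=966467, p(61)=1121505, p(62)=1300156, p(63)=1505499, p(64)=1741630, p(65)=2012558, p(66)=2323520, p(67)=2679689, p(68)=3087735, p(69)=3554345, p(70)=4087968, p(71)=4697205, p(72)=5392783, p(73)=6185689, p(74)=7089500, p(75)=8118264, p(76)=9289091, p(77)=10619863, p(78)=12132164, p(79)=13848650, p(80)=15796476, p(81)=18004327, p(82)=20506255, p(83)=23338469, p(84)=26543660, p(85)=30167357, p(86)=34262962, p(87)=38887673, p(88)=44108109, p(89)=49995925, p(90)=56634173, p(91)=64112359, p(92)=72533807, p(93)=82010177, p(94)=92669720, p(95)=104651419, p(96)=118114304, p(97)=133230930, p(98)=150198136, p(99)=169229875, p(100)=190569292, p(101)=214481126, p(102)=241265379, p(103)=271248950, p(104)=304801365, p(105)=342325709, p(106)=384276336, p(107)=431149389, p(108)=483502844, p(109)=541946240, p(110)=607163746, p(111)=679903203, p(112)=761002156, p(113)=851376628, p(114)=952050665, p(115)=1064144451, p(116)=1188908248, p(117)=1327710076, p(118)=1482074143, p(119)=1653668665, p(120)=1844349560, p(121)=2056148051, p(122)=2291320912, p(123)=2552338241, p(124)=2841940500, p(125)=3163127352, p(126)=3519222692, p(127)=3913864295, p(128)=4351078600, p(129)=4835271870, p(130)=5371315400, p(131)=5964539504, p(132)=6620830889, p(133)=7346629512, p(134)=8149040695, p(135)=9035836076, p(136)=10015581680, p(137)=11097645016, p(138)=12292341831, p(139)=13610949895.
Final step: p(140) = p(139) + p(138) - p(135) - p(133) + p(128) + p(125) - p(118) - p(114) + p(105) + p(100) - p(89) - p(83) + p(70) + p(63) - p(48) - p(40) + p(23) + p(14)
= 13610949895 + 12292341831 - 9035836076 - 7346629512 + 4351078600 + 3163127352 - 1482074143 - 952050665 + 342325709 + 190569292 - 49995925 - 23338469 + 4087968 + 1505499 - 147273 - 37338 + 1255 + 135
= 15065878135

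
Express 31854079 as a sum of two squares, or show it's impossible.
Not possible

Factorization: 31854079 = 71^3 × 89
By Fermat: n is sum of two squares iff every prime p ≡ 3 (mod 4) appears to even power.
Prime(s) ≡ 3 (mod 4) with odd exponent: [(71, 3)]
Therefore 31854079 cannot be expressed as a² + b².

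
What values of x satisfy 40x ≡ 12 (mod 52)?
x ≡ 12 (mod 13)

gcd(40, 52) = 4, which divides 12, so solutions exist.
Divide through by 4: 10x ≡ 3 (mod 13).
Find 10^(-1) mod 13 by the extended Euclidean algorithm:
13 = 1 × 10 + 3  ⟹  3 = (1)·13 + (-1)·10
10 = 3 × 3 + 1  ⟹  1 = (-3)·13 + (4)·10
So (4)·10 ≡ 1 (mod 13), i.e. 10^(-1) ≡ 4 (mod 13).
x ≡ 4 × 3 = 12 ≡ 12 (mod 13).
Check: 40 × 12 = 480 ≡ 12 (mod 52).
x ≡ 12 (mod 13), giving 4 solutions mod 52.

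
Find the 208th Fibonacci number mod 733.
100

Matrix identity: Q^n = [[F_(n+1), F_n], [F_n, F_(n-1)]] with Q = [[1,1],[1,0]].
n = 208 = 11010000₂. Square-and-multiply, entries mod 733:
Q^1 = [[1,1],[1,0]]
Q^3 = (Q^1)²·Q = [[3,2],[2,1]]
Q^6 = (Q^3)² = [[13,8],[8,5]]
Q^13 = (Q^6)²·Q = [[377,233],[233,144]]
Q^26 = (Q^13)² = [[707,448],[448,259]]
Q^52 = (Q^26)² = [[538,298],[298,240]]
Q^104 = (Q^52)² = [[20,216],[216,537]]
Q^208 = (Q^104)² = [[144,100],[100,44]]
F_208 mod 733 = Q^208[0][1] = 100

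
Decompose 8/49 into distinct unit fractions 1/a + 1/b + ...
1/7 + 1/49

Greedy algorithm:
8/49: ceiling(49/8) = 7, use 1/7
1/49: ceiling(49/1) = 49, use 1/49
Result: 8/49 = 1/7 + 1/49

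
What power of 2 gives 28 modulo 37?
34

Baby-step giant-step with step n = ⌈√37⌉ = 7.
Baby steps 2^j mod 37 (j:value) for j=0..6: 0:1, 1:2, 2:4, 3:8, 4:16, 5:32, 6:27.
Giant-step multiplier: 2^(-7) ≡ 2^(36-7) = 2^29 ≡ 24 (mod 37).
Giant steps γ_i = 28·24^i mod 37: γ_0=28, γ_1=6, γ_2=33, γ_3=15, γ_4=27 (in table at j=6).
x = i·n + j = 4·7 + 6 = 34.
Check: 2^34 ≡ 28 (mod 37).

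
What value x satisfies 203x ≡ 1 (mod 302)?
61

gcd(203, 302) = 1, so the inverse exists.
Extended Euclidean algorithm on (302, 203):
302 = 1 × 203 + 99  ⟹  99 = (1)·302 + (-1)·203
203 = 2 × 99 + 5  ⟹  5 = (-2)·302 + (3)·203
99 = 19 × 5 + 4  ⟹  4 = (39)·302 + (-58)·203
5 = 1 × 4 + 1  ⟹  1 = (-41)·302 + (61)·203
So (61)·203 ≡ 1 (mod 302), i.e. 203^(-1) ≡ 61 (mod 302).
Check: 203 × 61 = 12383 ≡ 1 (mod 302)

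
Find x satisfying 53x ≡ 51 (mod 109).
x ≡ 75 (mod 109)

gcd(53, 109) = 1, which divides 51, so solutions exist.
Find 53^(-1) mod 109 by the extended Euclidean algorithm:
109 = 2 × 53 + 3  ⟹  3 = (1)·109 + (-2)·53
53 = 17 × 3 + 2  ⟹  2 = (-17)·109 + (35)·53
3 = 1 × 2 + 1  ⟹  1 = (18)·109 + (-37)·53
So (-37)·53 ≡ 1 (mod 109), i.e. 53^(-1) ≡ -37 ≡ 72 (mod 109).
x ≡ 72 × 51 = 3672 ≡ 75 (mod 109).
Check: 53 × 75 = 3975 ≡ 51 (mod 109).
Unique solution: x ≡ 75 (mod 109)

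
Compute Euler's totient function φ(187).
160

187 = 11 × 17
φ(n) = n × ∏(1 - 1/p) for each prime p dividing n
φ(187) = 187 × (1 - 1/11) × (1 - 1/17) = 160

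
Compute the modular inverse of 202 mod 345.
193

gcd(202, 345) = 1, so the inverse exists.
Extended Euclidean algorithm on (345, 202):
345 = 1 × 202 + 143  ⟹  143 = (1)·345 + (-1)·202
202 = 1 × 143 + 59  ⟹  59 = (-1)·345 + (2)·202
143 = 2 × 59 + 25  ⟹  25 = (3)·345 + (-5)·202
59 = 2 × 25 + 9  ⟹  9 = (-7)·345 + (12)·202
25 = 2 × 9 + 7  ⟹  7 = (17)·345 + (-29)·202
9 = 1 × 7 + 2  ⟹  2 = (-24)·345 + (41)·202
7 = 3 × 2 + 1  ⟹  1 = (89)·345 + (-152)·202
So (-152)·202 ≡ 1 (mod 345), i.e. 202^(-1) ≡ -152 ≡ 193 (mod 345).
Check: 202 × 193 = 38986 ≡ 1 (mod 345)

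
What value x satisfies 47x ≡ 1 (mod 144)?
95

gcd(47, 144) = 1, so the inverse exists.
Extended Euclidean algorithm on (144, 47):
144 = 3 × 47 + 3  ⟹  3 = (1)·144 + (-3)·47
47 = 15 × 3 + 2  ⟹  2 = (-15)·144 + (46)·47
3 = 1 × 2 + 1  ⟹  1 = (16)·144 + (-49)·47
So (-49)·47 ≡ 1 (mod 144), i.e. 47^(-1) ≡ -49 ≡ 95 (mod 144).
Check: 47 × 95 = 4465 ≡ 1 (mod 144)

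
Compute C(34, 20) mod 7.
6

Using Lucas' theorem:
Write n=34 and k=20 in base 7:
n in base 7: [4, 6]
k in base 7: [2, 6]
C(34,20) mod 7 = ∏ C(n_i, k_i) mod 7
Digit binomials (mod 7): C(4,2) = 6; C(6,6) = 1
Product: 6 × 1 = 6 ≡ 6 (mod 7)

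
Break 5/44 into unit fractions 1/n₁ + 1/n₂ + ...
1/9 + 1/396

Greedy algorithm:
5/44: ceiling(44/5) = 9, use 1/9
1/396: ceiling(396/1) = 396, use 1/396
Result: 5/44 = 1/9 + 1/396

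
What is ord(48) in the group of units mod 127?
126

127 is prime, so ord(48) divides φ(127) = 126.
Divisors of 126: 1, 2, 3, 6, 7, 9, 14, 18, 21, 42, 63, 126.
Repeated squaring: 48^1 ≡ 48, 48^2 ≡ 18, 48^4 ≡ 70, 48^8 ≡ 74, 48^16 ≡ 15, 48^32 ≡ 98, 48^64 ≡ 79 (mod 127).
Test 48^d mod 127 for each divisor d in increasing order:
48^1 ≡ 48
48^2 ≡ 18
48^3 = 48^2·48^1 ≡ 102
48^6 = 48^4·48^2 ≡ 117
48^7 = 48^4·48^2·48^1 ≡ 28
48^9 = 48^8·48^1 ≡ 123
48^14 = 48^8·48^4·48^2 ≡ 22
48^18 = 48^16·48^2 ≡ 16
48^21 = 48^16·48^4·48^1 ≡ 108
48^42 = 48^32·48^8·48^2 ≡ 107
48^63 = 48^32·48^16·48^8·48^4·48^2·48^1 ≡ 126
48^126 = 48^64·48^32·48^16·48^8·48^4·48^2 ≡ 1  ← first divisor giving 1
The order is 126.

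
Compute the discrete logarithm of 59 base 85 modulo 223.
21

Baby-step giant-step with step n = ⌈√223⌉ = 15.
Baby steps 85^j mod 223 (j:value) for j=0..14: 0:1, 1:85, 2:89, 3:206, 4:116, 5:48, 6:66, 7:35, 8:76, 9:216, 10:74, 11:46, 12:119, 13:80, 14:110.
Giant-step multiplier: 85^(-15) ≡ 85^(222-15) = 85^207 ≡ 209 (mod 223).
Giant steps γ_i = 59·209^i mod 223: γ_0=59, γ_1=66 (in table at j=6).
x = i·n + j = 1·15 + 6 = 21.
Check: 85^21 ≡ 59 (mod 223).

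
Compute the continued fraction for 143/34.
[4; 4, 1, 6]

Euclidean algorithm steps:
143 = 4 × 34 + 7
34 = 4 × 7 + 6
7 = 1 × 6 + 1
6 = 6 × 1 + 0
Continued fraction: [4; 4, 1, 6]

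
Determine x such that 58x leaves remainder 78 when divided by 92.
x ≡ 41 (mod 46)

gcd(58, 92) = 2, which divides 78, so solutions exist.
Divide through by 2: 29x ≡ 39 (mod 46).
Find 29^(-1) mod 46 by the extended Euclidean algorithm:
46 = 1 × 29 + 17  ⟹  17 = (1)·46 + (-1)·29
29 = 1 × 17 + 12  ⟹  12 = (-1)·46 + (2)·29
17 = 1 × 12 + 5  ⟹  5 = (2)·46 + (-3)·29
12 = 2 × 5 + 2  ⟹  2 = (-5)·46 + (8)·29
5 = 2 × 2 + 1  ⟹  1 = (12)·46 + (-19)·29
So (-19)·29 ≡ 1 (mod 46), i.e. 29^(-1) ≡ -19 ≡ 27 (mod 46).
x ≡ 27 × 39 = 1053 ≡ 41 (mod 46).
Check: 58 × 41 = 2378 ≡ 78 (mod 92).
x ≡ 41 (mod 46), giving 2 solutions mod 92.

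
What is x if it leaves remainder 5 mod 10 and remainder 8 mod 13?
125

Using Chinese Remainder Theorem:
M = 10 × 13 = 130
M1 = 13, M2 = 10
y1 = 13^(-1) mod 10 = 7
y2 = 10^(-1) mod 13 = 4
x = (5×13×7 + 8×10×4) mod 130 = 125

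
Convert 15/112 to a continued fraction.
[0; 7, 2, 7]

Euclidean algorithm steps:
15 = 0 × 112 + 15
112 = 7 × 15 + 7
15 = 2 × 7 + 1
7 = 7 × 1 + 0
Continued fraction: [0; 7, 2, 7]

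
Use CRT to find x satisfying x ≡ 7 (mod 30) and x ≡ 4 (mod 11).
37

Using Chinese Remainder Theorem:
M = 30 × 11 = 330
M1 = 11, M2 = 30
y1 = 11^(-1) mod 30 = 11
y2 = 30^(-1) mod 11 = 7
x = (7×11×11 + 4×30×7) mod 330 = 37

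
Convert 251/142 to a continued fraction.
[1; 1, 3, 3, 3, 3]

Euclidean algorithm steps:
251 = 1 × 142 + 109
142 = 1 × 109 + 33
109 = 3 × 33 + 10
33 = 3 × 10 + 3
10 = 3 × 3 + 1
3 = 3 × 1 + 0
Continued fraction: [1; 1, 3, 3, 3, 3]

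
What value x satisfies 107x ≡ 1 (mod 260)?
243

gcd(107, 260) = 1, so the inverse exists.
Extended Euclidean algorithm on (260, 107):
260 = 2 × 107 + 46  ⟹  46 = (1)·260 + (-2)·107
107 = 2 × 46 + 15  ⟹  15 = (-2)·260 + (5)·107
46 = 3 × 15 + 1  ⟹  1 = (7)·260 + (-17)·107
So (-17)·107 ≡ 1 (mod 260), i.e. 107^(-1) ≡ -17 ≡ 243 (mod 260).
Check: 107 × 243 = 26001 ≡ 1 (mod 260)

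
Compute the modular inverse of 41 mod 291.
71

gcd(41, 291) = 1, so the inverse exists.
Extended Euclidean algorithm on (291, 41):
291 = 7 × 41 + 4  ⟹  4 = (1)·291 + (-7)·41
41 = 10 × 4 + 1  ⟹  1 = (-10)·291 + (71)·41
So (71)·41 ≡ 1 (mod 291), i.e. 41^(-1) ≡ 71 (mod 291).
Check: 41 × 71 = 2911 ≡ 1 (mod 291)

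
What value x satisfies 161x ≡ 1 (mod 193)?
6

gcd(161, 193) = 1, so the inverse exists.
Extended Euclidean algorithm on (193, 161):
193 = 1 × 161 + 32  ⟹  32 = (1)·193 + (-1)·161
161 = 5 × 32 + 1  ⟹  1 = (-5)·193 + (6)·161
So (6)·161 ≡ 1 (mod 193), i.e. 161^(-1) ≡ 6 (mod 193).
Check: 161 × 6 = 966 ≡ 1 (mod 193)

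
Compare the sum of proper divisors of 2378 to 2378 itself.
deficient

Proper divisors of 2378: sum = 1 + 2 + 29 + 41 + 58 + 82 + 1189 = 1402
Since 1402 < 2378, 2378 is deficient.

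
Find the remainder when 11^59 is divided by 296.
27

Repeated squaring. Binary of 59 = 111011.
11^1 ≡ 11 (mod 296); 11^2 ≡ 121 (mod 296); 11^4 ≡ 137 (mod 296); 11^8 ≡ 121 (mod 296); 11^16 ≡ 137 (mod 296); 11^32 ≡ 121 (mod 296)
11^59 = 11^1 × 11^2 × 11^8 × 11^16 × 11^32 ≡ 27 (mod 296)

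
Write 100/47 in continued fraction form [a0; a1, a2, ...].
[2; 7, 1, 5]

Euclidean algorithm steps:
100 = 2 × 47 + 6
47 = 7 × 6 + 5
6 = 1 × 5 + 1
5 = 5 × 1 + 0
Continued fraction: [2; 7, 1, 5]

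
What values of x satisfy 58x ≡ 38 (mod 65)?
x ≡ 41 (mod 65)

gcd(58, 65) = 1, which divides 38, so solutions exist.
Find 58^(-1) mod 65 by the extended Euclidean algorithm:
65 = 1 × 58 + 7  ⟹  7 = (1)·65 + (-1)·58
58 = 8 × 7 + 2  ⟹  2 = (-8)·65 + (9)·58
7 = 3 × 2 + 1  ⟹  1 = (25)·65 + (-28)·58
So (-28)·58 ≡ 1 (mod 65), i.e. 58^(-1) ≡ -28 ≡ 37 (mod 65).
x ≡ 37 × 38 = 1406 ≡ 41 (mod 65).
Check: 58 × 41 = 2378 ≡ 38 (mod 65).
Unique solution: x ≡ 41 (mod 65)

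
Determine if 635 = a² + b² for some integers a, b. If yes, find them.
Not possible

Factorization: 635 = 5 × 127
By Fermat: n is sum of two squares iff every prime p ≡ 3 (mod 4) appears to even power.
Prime(s) ≡ 3 (mod 4) with odd exponent: [(127, 1)]
Therefore 635 cannot be expressed as a² + b².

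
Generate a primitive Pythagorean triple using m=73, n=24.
(4753, 3504, 5905)

Euclid's formula: a = m² - n², b = 2mn, c = m² + n²
m = 73, n = 24
a = 73² - 24² = 5329 - 576 = 4753
b = 2 × 73 × 24 = 3504
c = 73² + 24² = 5329 + 576 = 5905
Verification: 4753² + 3504² = 22591009 + 12278016 = 34869025 = 5905² ✓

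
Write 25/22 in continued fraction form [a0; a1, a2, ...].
[1; 7, 3]

Euclidean algorithm steps:
25 = 1 × 22 + 3
22 = 7 × 3 + 1
3 = 3 × 1 + 0
Continued fraction: [1; 7, 3]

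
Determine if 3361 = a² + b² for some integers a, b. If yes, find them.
15² + 56² (a=15, b=56)

Factorization: 3361 = 3361
By Fermat: n is sum of two squares iff every prime p ≡ 3 (mod 4) appears to even power.
All primes ≡ 3 (mod 4) appear to even power.
Search a = 0, 1, 2, … for 3361 - a² a perfect square: first hit at a = 15: 3361 - 225 = 3136 = 56².
3361 = 15² + 56² = 225 + 3136 ✓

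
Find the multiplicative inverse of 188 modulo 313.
5

gcd(188, 313) = 1, so the inverse exists.
Extended Euclidean algorithm on (313, 188):
313 = 1 × 188 + 125  ⟹  125 = (1)·313 + (-1)·188
188 = 1 × 125 + 63  ⟹  63 = (-1)·313 + (2)·188
125 = 1 × 63 + 62  ⟹  62 = (2)·313 + (-3)·188
63 = 1 × 62 + 1  ⟹  1 = (-3)·313 + (5)·188
So (5)·188 ≡ 1 (mod 313), i.e. 188^(-1) ≡ 5 (mod 313).
Check: 188 × 5 = 940 ≡ 1 (mod 313)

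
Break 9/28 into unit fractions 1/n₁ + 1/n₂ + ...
1/4 + 1/14

Greedy algorithm:
9/28: ceiling(28/9) = 4, use 1/4
1/14: ceiling(14/1) = 14, use 1/14
Result: 9/28 = 1/4 + 1/14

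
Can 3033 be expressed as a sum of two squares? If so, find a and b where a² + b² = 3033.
27² + 48² (a=27, b=48)

Factorization: 3033 = 3^2 × 337
By Fermat: n is sum of two squares iff every prime p ≡ 3 (mod 4) appears to even power.
All primes ≡ 3 (mod 4) appear to even power.
Search a = 0, 1, 2, … for 3033 - a² a perfect square: first hit at a = 27: 3033 - 729 = 2304 = 48².
3033 = 27² + 48² = 729 + 2304 ✓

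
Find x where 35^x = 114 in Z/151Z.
29

Baby-step giant-step with step n = ⌈√151⌉ = 13.
Baby steps 35^j mod 151 (j:value) for j=0..12: 0:1, 1:35, 2:17, 3:142, 4:138, 5:149, 6:81, 7:117, 8:18, 9:26, 10:4, 11:140, 12:68.
Giant-step multiplier: 35^(-13) ≡ 35^(150-13) = 35^137 ≡ 130 (mod 151).
Giant steps γ_i = 114·130^i mod 151: γ_0=114, γ_1=22, γ_2=142 (in table at j=3).
x = i·n + j = 2·13 + 3 = 29.
Check: 35^29 ≡ 114 (mod 151).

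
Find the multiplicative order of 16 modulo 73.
9

73 is prime, so ord(16) divides φ(73) = 72.
Divisors of 72: 1, 2, 3, 4, 6, 8, 9, 12, 18, 24, 36, 72.
Repeated squaring: 16^1 ≡ 16, 16^2 ≡ 37, 16^4 ≡ 55, 16^8 ≡ 32, 16^16 ≡ 2, 16^32 ≡ 4, 16^64 ≡ 16 (mod 73).
Test 16^d mod 73 for each divisor d in increasing order:
16^1 ≡ 16
16^2 ≡ 37
16^3 = 16^2·16^1 ≡ 8
16^4 ≡ 55
16^6 = 16^4·16^2 ≡ 64
16^8 ≡ 32
16^9 = 16^8·16^1 ≡ 1  ← first divisor giving 1
The order is 9.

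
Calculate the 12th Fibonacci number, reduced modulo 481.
144

Matrix identity: Q^n = [[F_(n+1), F_n], [F_n, F_(n-1)]] with Q = [[1,1],[1,0]].
n = 12 = 1100₂. Square-and-multiply, entries mod 481:
Q^1 = [[1,1],[1,0]]
Q^3 = (Q^1)²·Q = [[3,2],[2,1]]
Q^6 = (Q^3)² = [[13,8],[8,5]]
Q^12 = (Q^6)² = [[233,144],[144,89]]
F_12 mod 481 = Q^12[0][1] = 144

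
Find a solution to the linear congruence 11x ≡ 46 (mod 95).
x ≡ 56 (mod 95)

gcd(11, 95) = 1, which divides 46, so solutions exist.
Find 11^(-1) mod 95 by the extended Euclidean algorithm:
95 = 8 × 11 + 7  ⟹  7 = (1)·95 + (-8)·11
11 = 1 × 7 + 4  ⟹  4 = (-1)·95 + (9)·11
7 = 1 × 4 + 3  ⟹  3 = (2)·95 + (-17)·11
4 = 1 × 3 + 1  ⟹  1 = (-3)·95 + (26)·11
So (26)·11 ≡ 1 (mod 95), i.e. 11^(-1) ≡ 26 (mod 95).
x ≡ 26 × 46 = 1196 ≡ 56 (mod 95).
Check: 11 × 56 = 616 ≡ 46 (mod 95).
Unique solution: x ≡ 56 (mod 95)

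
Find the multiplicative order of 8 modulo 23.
11

23 is prime, so ord(8) divides φ(23) = 22.
Divisors of 22: 1, 2, 11, 22.
Repeated squaring: 8^1 ≡ 8, 8^2 ≡ 18, 8^4 ≡ 2, 8^8 ≡ 4, 8^16 ≡ 16 (mod 23).
Test 8^d mod 23 for each divisor d in increasing order:
8^1 ≡ 8
8^2 ≡ 18
8^11 = 8^8·8^2·8^1 ≡ 1  ← first divisor giving 1
The order is 11.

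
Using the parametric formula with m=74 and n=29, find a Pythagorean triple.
(4635, 4292, 6317)

Euclid's formula: a = m² - n², b = 2mn, c = m² + n²
m = 74, n = 29
a = 74² - 29² = 5476 - 841 = 4635
b = 2 × 74 × 29 = 4292
c = 74² + 29² = 5476 + 841 = 6317
Verification: 4635² + 4292² = 21483225 + 18421264 = 39904489 = 6317² ✓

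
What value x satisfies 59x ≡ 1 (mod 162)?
11

gcd(59, 162) = 1, so the inverse exists.
Extended Euclidean algorithm on (162, 59):
162 = 2 × 59 + 44  ⟹  44 = (1)·162 + (-2)·59
59 = 1 × 44 + 15  ⟹  15 = (-1)·162 + (3)·59
44 = 2 × 15 + 14  ⟹  14 = (3)·162 + (-8)·59
15 = 1 × 14 + 1  ⟹  1 = (-4)·162 + (11)·59
So (11)·59 ≡ 1 (mod 162), i.e. 59^(-1) ≡ 11 (mod 162).
Check: 59 × 11 = 649 ≡ 1 (mod 162)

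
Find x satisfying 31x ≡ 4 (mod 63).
x ≡ 55 (mod 63)

gcd(31, 63) = 1, which divides 4, so solutions exist.
Find 31^(-1) mod 63 by the extended Euclidean algorithm:
63 = 2 × 31 + 1  ⟹  1 = (1)·63 + (-2)·31
So (-2)·31 ≡ 1 (mod 63), i.e. 31^(-1) ≡ -2 ≡ 61 (mod 63).
x ≡ 61 × 4 = 244 ≡ 55 (mod 63).
Check: 31 × 55 = 1705 ≡ 4 (mod 63).
Unique solution: x ≡ 55 (mod 63)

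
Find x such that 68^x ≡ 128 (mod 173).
101

Baby-step giant-step with step n = ⌈√173⌉ = 14.
Baby steps 68^j mod 173 (j:value) for j=0..13: 0:1, 1:68, 2:126, 3:91, 4:133, 5:48, 6:150, 7:166, 8:43, 9:156, 10:55, 11:107, 12:10, 13:161.
Giant-step multiplier: 68^(-14) ≡ 68^(172-14) = 68^158 ≡ 113 (mod 173).
Giant steps γ_i = 128·113^i mod 173: γ_0=128, γ_1=105, γ_2=101, γ_3=168, γ_4=127, γ_5=165, γ_6=134, γ_7=91 (in table at j=3).
x = i·n + j = 7·14 + 3 = 101.
Check: 68^101 ≡ 128 (mod 173).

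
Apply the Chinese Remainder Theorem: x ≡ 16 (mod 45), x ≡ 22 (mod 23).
781

Using Chinese Remainder Theorem:
M = 45 × 23 = 1035
M1 = 23, M2 = 45
y1 = 23^(-1) mod 45 = 2
y2 = 45^(-1) mod 23 = 22
x = (16×23×2 + 22×45×22) mod 1035 = 781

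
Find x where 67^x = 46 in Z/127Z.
25

Baby-step giant-step with step n = ⌈√127⌉ = 12.
Baby steps 67^j mod 127 (j:value) for j=0..11: 0:1, 1:67, 2:44, 3:27, 4:31, 5:45, 6:94, 7:75, 8:72, 9:125, 10:120, 11:39.
Giant-step multiplier: 67^(-12) ≡ 67^(126-12) = 67^114 ≡ 87 (mod 127).
Giant steps γ_i = 46·87^i mod 127: γ_0=46, γ_1=65, γ_2=67 (in table at j=1).
x = i·n + j = 2·12 + 1 = 25.
Check: 67^25 ≡ 46 (mod 127).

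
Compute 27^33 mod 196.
139

Repeated squaring. Binary of 33 = 100001.
27^1 ≡ 27 (mod 196); 27^2 ≡ 141 (mod 196); 27^4 ≡ 85 (mod 196); 27^8 ≡ 169 (mod 196); 27^16 ≡ 141 (mod 196); 27^32 ≡ 85 (mod 196)
27^33 = 27^1 × 27^32 ≡ 139 (mod 196)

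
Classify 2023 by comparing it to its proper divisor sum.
deficient

Proper divisors of 2023: sum = 1 + 7 + 17 + 119 + 289 = 433
Since 433 < 2023, 2023 is deficient.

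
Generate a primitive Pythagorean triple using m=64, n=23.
(3567, 2944, 4625)

Euclid's formula: a = m² - n², b = 2mn, c = m² + n²
m = 64, n = 23
a = 64² - 23² = 4096 - 529 = 3567
b = 2 × 64 × 23 = 2944
c = 64² + 23² = 4096 + 529 = 4625
Verification: 3567² + 2944² = 12723489 + 8667136 = 21390625 = 4625² ✓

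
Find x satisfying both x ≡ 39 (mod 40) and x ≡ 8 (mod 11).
239

Using Chinese Remainder Theorem:
M = 40 × 11 = 440
M1 = 11, M2 = 40
y1 = 11^(-1) mod 40 = 11
y2 = 40^(-1) mod 11 = 8
x = (39×11×11 + 8×40×8) mod 440 = 239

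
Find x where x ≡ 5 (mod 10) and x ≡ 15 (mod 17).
15

Using Chinese Remainder Theorem:
M = 10 × 17 = 170
M1 = 17, M2 = 10
y1 = 17^(-1) mod 10 = 3
y2 = 10^(-1) mod 17 = 12
x = (5×17×3 + 15×10×12) mod 170 = 15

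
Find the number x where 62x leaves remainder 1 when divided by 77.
41

gcd(62, 77) = 1, so the inverse exists.
Extended Euclidean algorithm on (77, 62):
77 = 1 × 62 + 15  ⟹  15 = (1)·77 + (-1)·62
62 = 4 × 15 + 2  ⟹  2 = (-4)·77 + (5)·62
15 = 7 × 2 + 1  ⟹  1 = (29)·77 + (-36)·62
So (-36)·62 ≡ 1 (mod 77), i.e. 62^(-1) ≡ -36 ≡ 41 (mod 77).
Check: 62 × 41 = 2542 ≡ 1 (mod 77)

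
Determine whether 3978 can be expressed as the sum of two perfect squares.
3² + 63² (a=3, b=63)

Factorization: 3978 = 2 × 3^2 × 13 × 17
By Fermat: n is sum of two squares iff every prime p ≡ 3 (mod 4) appears to even power.
All primes ≡ 3 (mod 4) appear to even power.
Search a = 0, 1, 2, … for 3978 - a² a perfect square: first hit at a = 3: 3978 - 9 = 3969 = 63².
3978 = 3² + 63² = 9 + 3969 ✓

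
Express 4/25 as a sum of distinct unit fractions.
1/7 + 1/59 + 1/5163 + 1/53307975

Greedy algorithm:
4/25: ceiling(25/4) = 7, use 1/7
3/175: ceiling(175/3) = 59, use 1/59
2/10325: ceiling(10325/2) = 5163, use 1/5163
1/53307975: ceiling(53307975/1) = 53307975, use 1/53307975
Result: 4/25 = 1/7 + 1/59 + 1/5163 + 1/53307975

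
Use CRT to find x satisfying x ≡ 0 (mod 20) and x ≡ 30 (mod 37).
400

Using Chinese Remainder Theorem:
M = 20 × 37 = 740
M1 = 37, M2 = 20
y1 = 37^(-1) mod 20 = 13
y2 = 20^(-1) mod 37 = 13
x = (0×37×13 + 30×20×13) mod 740 = 400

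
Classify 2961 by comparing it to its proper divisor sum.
deficient

Proper divisors of 2961: sum = 1 + 3 + 7 + 9 + 21 + 47 + 63 + 141 + 329 + 423 + 987 = 2031
Since 2031 < 2961, 2961 is deficient.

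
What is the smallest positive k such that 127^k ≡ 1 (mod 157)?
78

157 is prime, so ord(127) divides φ(157) = 156.
Divisors of 156: 1, 2, 3, 4, 6, 12, 13, 26, 39, 52, 78, 156.
Repeated squaring: 127^1 ≡ 127, 127^2 ≡ 115, 127^4 ≡ 37, 127^8 ≡ 113, 127^16 ≡ 52, 127^32 ≡ 35, 127^64 ≡ 126, 127^128 ≡ 19 (mod 157).
Test 127^d mod 157 for each divisor d in increasing order:
127^1 ≡ 127
127^2 ≡ 115
127^3 = 127^2·127^1 ≡ 4
127^4 ≡ 37
127^6 = 127^4·127^2 ≡ 16
127^12 = 127^8·127^4 ≡ 99
127^13 = 127^8·127^4·127^1 ≡ 13
127^26 = 127^16·127^8·127^2 ≡ 12
127^39 = 127^32·127^4·127^2·127^1 ≡ 156
127^52 = 127^32·127^16·127^4 ≡ 144
127^78 = 127^64·127^8·127^4·127^2 ≡ 1  ← first divisor giving 1
The order is 78.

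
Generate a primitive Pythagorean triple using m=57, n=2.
(3245, 228, 3253)

Euclid's formula: a = m² - n², b = 2mn, c = m² + n²
m = 57, n = 2
a = 57² - 2² = 3249 - 4 = 3245
b = 2 × 57 × 2 = 228
c = 57² + 2² = 3249 + 4 = 3253
Verification: 3245² + 228² = 10530025 + 51984 = 10582009 = 3253² ✓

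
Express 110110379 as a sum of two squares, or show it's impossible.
Not possible

Factorization: 110110379 = 41 × 139^3
By Fermat: n is sum of two squares iff every prime p ≡ 3 (mod 4) appears to even power.
Prime(s) ≡ 3 (mod 4) with odd exponent: [(139, 3)]
Therefore 110110379 cannot be expressed as a² + b².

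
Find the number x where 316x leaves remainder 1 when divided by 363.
139

gcd(316, 363) = 1, so the inverse exists.
Extended Euclidean algorithm on (363, 316):
363 = 1 × 316 + 47  ⟹  47 = (1)·363 + (-1)·316
316 = 6 × 47 + 34  ⟹  34 = (-6)·363 + (7)·316
47 = 1 × 34 + 13  ⟹  13 = (7)·363 + (-8)·316
34 = 2 × 13 + 8  ⟹  8 = (-20)·363 + (23)·316
13 = 1 × 8 + 5  ⟹  5 = (27)·363 + (-31)·316
8 = 1 × 5 + 3  ⟹  3 = (-47)·363 + (54)·316
5 = 1 × 3 + 2  ⟹  2 = (74)·363 + (-85)·316
3 = 1 × 2 + 1  ⟹  1 = (-121)·363 + (139)·316
So (139)·316 ≡ 1 (mod 363), i.e. 316^(-1) ≡ 139 (mod 363).
Check: 316 × 139 = 43924 ≡ 1 (mod 363)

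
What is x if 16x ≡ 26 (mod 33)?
x ≡ 14 (mod 33)

gcd(16, 33) = 1, which divides 26, so solutions exist.
Find 16^(-1) mod 33 by the extended Euclidean algorithm:
33 = 2 × 16 + 1  ⟹  1 = (1)·33 + (-2)·16
So (-2)·16 ≡ 1 (mod 33), i.e. 16^(-1) ≡ -2 ≡ 31 (mod 33).
x ≡ 31 × 26 = 806 ≡ 14 (mod 33).
Check: 16 × 14 = 224 ≡ 26 (mod 33).
Unique solution: x ≡ 14 (mod 33)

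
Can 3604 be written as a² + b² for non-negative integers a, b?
2² + 60² (a=2, b=60)

Factorization: 3604 = 2^2 × 17 × 53
By Fermat: n is sum of two squares iff every prime p ≡ 3 (mod 4) appears to even power.
All primes ≡ 3 (mod 4) appear to even power.
Search a = 0, 1, 2, … for 3604 - a² a perfect square: first hit at a = 2: 3604 - 4 = 3600 = 60².
3604 = 2² + 60² = 4 + 3600 ✓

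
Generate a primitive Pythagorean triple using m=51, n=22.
(2117, 2244, 3085)

Euclid's formula: a = m² - n², b = 2mn, c = m² + n²
m = 51, n = 22
a = 51² - 22² = 2601 - 484 = 2117
b = 2 × 51 × 22 = 2244
c = 51² + 22² = 2601 + 484 = 3085
Verification: 2117² + 2244² = 4481689 + 5035536 = 9517225 = 3085² ✓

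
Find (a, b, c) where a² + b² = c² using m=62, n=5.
(3819, 620, 3869)

Euclid's formula: a = m² - n², b = 2mn, c = m² + n²
m = 62, n = 5
a = 62² - 5² = 3844 - 25 = 3819
b = 2 × 62 × 5 = 620
c = 62² + 5² = 3844 + 25 = 3869
Verification: 3819² + 620² = 14584761 + 384400 = 14969161 = 3869² ✓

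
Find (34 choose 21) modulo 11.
0

Using Lucas' theorem:
Write n=34 and k=21 in base 11:
n in base 11: [3, 1]
k in base 11: [1, 10]
C(34,21) mod 11 = ∏ C(n_i, k_i) mod 11
Digit binomials (mod 11): C(3,1) = 3; C(1,10) = 0 (k_i > n_i)
Product: 3 × 0 = 0 ≡ 0 (mod 11)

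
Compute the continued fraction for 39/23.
[1; 1, 2, 3, 2]

Euclidean algorithm steps:
39 = 1 × 23 + 16
23 = 1 × 16 + 7
16 = 2 × 7 + 2
7 = 3 × 2 + 1
2 = 2 × 1 + 0
Continued fraction: [1; 1, 2, 3, 2]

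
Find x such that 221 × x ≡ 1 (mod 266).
65

gcd(221, 266) = 1, so the inverse exists.
Extended Euclidean algorithm on (266, 221):
266 = 1 × 221 + 45  ⟹  45 = (1)·266 + (-1)·221
221 = 4 × 45 + 41  ⟹  41 = (-4)·266 + (5)·221
45 = 1 × 41 + 4  ⟹  4 = (5)·266 + (-6)·221
41 = 10 × 4 + 1  ⟹  1 = (-54)·266 + (65)·221
So (65)·221 ≡ 1 (mod 266), i.e. 221^(-1) ≡ 65 (mod 266).
Check: 221 × 65 = 14365 ≡ 1 (mod 266)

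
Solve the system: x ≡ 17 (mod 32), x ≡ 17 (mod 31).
17

Using Chinese Remainder Theorem:
M = 32 × 31 = 992
M1 = 31, M2 = 32
y1 = 31^(-1) mod 32 = 31
y2 = 32^(-1) mod 31 = 1
x = (17×31×31 + 17×32×1) mod 992 = 17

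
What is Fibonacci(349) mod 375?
224

Matrix identity: Q^n = [[F_(n+1), F_n], [F_n, F_(n-1)]] with Q = [[1,1],[1,0]].
n = 349 = 101011101₂. Square-and-multiply, entries mod 375:
Q^1 = [[1,1],[1,0]]
Q^2 = (Q^1)² = [[2,1],[1,1]]
Q^5 = (Q^2)²·Q = [[8,5],[5,3]]
Q^10 = (Q^5)² = [[89,55],[55,34]]
Q^21 = (Q^10)²·Q = [[86,71],[71,15]]
Q^43 = (Q^21)²·Q = [[108,62],[62,46]]
Q^87 = (Q^43)²·Q = [[306,133],[133,173]]
Q^174 = (Q^87)² = [[325,332],[332,368]]
Q^349 = (Q^174)²·Q = [[50,224],[224,201]]
F_349 mod 375 = Q^349[0][1] = 224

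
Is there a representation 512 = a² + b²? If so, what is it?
16² + 16² (a=16, b=16)

Factorization: 512 = 2^9
By Fermat: n is sum of two squares iff every prime p ≡ 3 (mod 4) appears to even power.
All primes ≡ 3 (mod 4) appear to even power.
Search a = 0, 1, 2, … for 512 - a² a perfect square: first hit at a = 16: 512 - 256 = 256 = 16².
512 = 16² + 16² = 256 + 256 ✓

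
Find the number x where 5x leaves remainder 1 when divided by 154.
31

gcd(5, 154) = 1, so the inverse exists.
Extended Euclidean algorithm on (154, 5):
154 = 30 × 5 + 4  ⟹  4 = (1)·154 + (-30)·5
5 = 1 × 4 + 1  ⟹  1 = (-1)·154 + (31)·5
So (31)·5 ≡ 1 (mod 154), i.e. 5^(-1) ≡ 31 (mod 154).
Check: 5 × 31 = 155 ≡ 1 (mod 154)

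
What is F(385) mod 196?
85

Matrix identity: Q^n = [[F_(n+1), F_n], [F_n, F_(n-1)]] with Q = [[1,1],[1,0]].
n = 385 = 110000001₂. Square-and-multiply, entries mod 196:
Q^1 = [[1,1],[1,0]]
Q^3 = (Q^1)²·Q = [[3,2],[2,1]]
Q^6 = (Q^3)² = [[13,8],[8,5]]
Q^12 = (Q^6)² = [[37,144],[144,89]]
Q^24 = (Q^12)² = [[153,112],[112,41]]
Q^48 = (Q^24)² = [[85,168],[168,113]]
Q^96 = (Q^48)² = [[169,140],[140,29]]
Q^192 = (Q^96)² = [[141,84],[84,57]]
Q^385 = (Q^192)²·Q = [[57,85],[85,168]]
F_385 mod 196 = Q^385[0][1] = 85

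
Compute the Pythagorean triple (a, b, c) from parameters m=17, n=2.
(285, 68, 293)

Euclid's formula: a = m² - n², b = 2mn, c = m² + n²
m = 17, n = 2
a = 17² - 2² = 289 - 4 = 285
b = 2 × 17 × 2 = 68
c = 17² + 2² = 289 + 4 = 293
Verification: 285² + 68² = 81225 + 4624 = 85849 = 293² ✓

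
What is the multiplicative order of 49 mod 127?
63

127 is prime, so ord(49) divides φ(127) = 126.
Divisors of 126: 1, 2, 3, 6, 7, 9, 14, 18, 21, 42, 63, 126.
Repeated squaring: 49^1 ≡ 49, 49^2 ≡ 115, 49^4 ≡ 17, 49^8 ≡ 35, 49^16 ≡ 82, 49^32 ≡ 120, 49^64 ≡ 49 (mod 127).
Test 49^d mod 127 for each divisor d in increasing order:
49^1 ≡ 49
49^2 ≡ 115
49^3 = 49^2·49^1 ≡ 47
49^6 = 49^4·49^2 ≡ 50
49^7 = 49^4·49^2·49^1 ≡ 37
49^9 = 49^8·49^1 ≡ 64
49^14 = 49^8·49^4·49^2 ≡ 99
49^18 = 49^16·49^2 ≡ 32
49^21 = 49^16·49^4·49^1 ≡ 107
49^42 = 49^32·49^8·49^2 ≡ 19
49^63 = 49^32·49^16·49^8·49^4·49^2·49^1 ≡ 1  ← first divisor giving 1
The order is 63.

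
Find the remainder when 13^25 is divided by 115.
58

Repeated squaring. Binary of 25 = 11001.
13^1 ≡ 13 (mod 115); 13^2 ≡ 54 (mod 115); 13^4 ≡ 41 (mod 115); 13^8 ≡ 71 (mod 115); 13^16 ≡ 96 (mod 115)
13^25 = 13^1 × 13^8 × 13^16 ≡ 58 (mod 115)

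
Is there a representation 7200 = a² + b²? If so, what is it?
12² + 84² (a=12, b=84)

Factorization: 7200 = 2^5 × 3^2 × 5^2
By Fermat: n is sum of two squares iff every prime p ≡ 3 (mod 4) appears to even power.
All primes ≡ 3 (mod 4) appear to even power.
Search a = 0, 1, 2, … for 7200 - a² a perfect square: first hit at a = 12: 7200 - 144 = 7056 = 84².
7200 = 12² + 84² = 144 + 7056 ✓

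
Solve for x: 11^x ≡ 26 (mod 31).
25

Baby-step giant-step with step n = ⌈√31⌉ = 6.
Baby steps 11^j mod 31 (j:value) for j=0..5: 0:1, 1:11, 2:28, 3:29, 4:9, 5:6.
Giant-step multiplier: 11^(-6) ≡ 11^(30-6) = 11^24 ≡ 8 (mod 31).
Giant steps γ_i = 26·8^i mod 31: γ_0=26, γ_1=22, γ_2=21, γ_3=13, γ_4=11 (in table at j=1).
x = i·n + j = 4·6 + 1 = 25.
Check: 11^25 ≡ 26 (mod 31).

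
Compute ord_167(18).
83

167 is prime, so ord(18) divides φ(167) = 166.
Divisors of 166: 1, 2, 83, 166.
Repeated squaring: 18^1 ≡ 18, 18^2 ≡ 157, 18^4 ≡ 100, 18^8 ≡ 147, 18^16 ≡ 66, 18^32 ≡ 14, 18^64 ≡ 29, 18^128 ≡ 6 (mod 167).
Test 18^d mod 167 for each divisor d in increasing order:
18^1 ≡ 18
18^2 ≡ 157
18^83 = 18^64·18^16·18^2·18^1 ≡ 1  ← first divisor giving 1
The order is 83.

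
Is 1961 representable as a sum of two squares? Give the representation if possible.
5² + 44² (a=5, b=44)

Factorization: 1961 = 37 × 53
By Fermat: n is sum of two squares iff every prime p ≡ 3 (mod 4) appears to even power.
All primes ≡ 3 (mod 4) appear to even power.
Search a = 0, 1, 2, … for 1961 - a² a perfect square: first hit at a = 5: 1961 - 25 = 1936 = 44².
1961 = 5² + 44² = 25 + 1936 ✓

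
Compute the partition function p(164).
156919475295

p(n) counts ways to write n as a sum of positive integers (order ignored).
Euler's pentagonal recurrence: p(k) = p(k-1) + p(k-2) - p(k-5) - p(k-7) + p(k-12) + p(k-15) - ... (offsets j(3j∓1)/2, signs ++--, p(0)=1, p(<0)=0).
DP table for k = 0..163: p(0)=1, p(1)=1, p(2)=2, p(3)=3, p(4)=5, p(5)=7, p(6)=11, p(7)=15, p(8)=22, p(9)=30, p(10)=42, p(11)=56, p(12)=77, p(13)=101, p(14)=135, p(15)=176, p(16)=231, p(17)=297, p(18)=385, p(19)=490, p(20)=627, p(21)=792, p(22)=1002, p(23)=1255, p(24)=1575, p(25)=1958, p(26)=2436, p(27)=3010, p(28)=3718, p(29)=4565, p(30)=5604, p(31)=6842, p(32)=8349, p(33)=10143, p(34)=12310, p(35)=14883, p(36)=17977, p(37)=21637, p(38)=26015, p(39)=31185, p(40)=37338, p(41)=44583, p(42)=53174, p(43)=63261, p(44)=75175, p(45)=89134, p(46)=105558, p(47)=124754, p(48)=147273, p(49)=173525, p(50)=204226, p(51)=239943, p(52)=281589, p(53)=329931, p(54)=386155, p(55)=451276, p(56)=526823, p(57)=614154, p(58)=715220, p(59)=831820, p(60)=966467, p(61)=1121505, p(62)=1300156, p(63)=1505499, p(64)=1741630, p(65)=2012558, p(66)=2323520, p(67)=2679689, p(68)=3087735, p(69)=3554345, p(70)=4087968, p(71)=4697205, p(72)=5392783, p(73)=6185689, p(74)=7089500, p(75)=8118264, p(76)=9289091, p(77)=10619863, p(78)=12132164, p(79)=13848650, p(80)=15796476, p(81)=18004327, p(82)=20506255, p(83)=23338469, p(84)=26543660, p(85)=30167357, p(86)=34262962, p(87)=38887673, p(88)=44108109, p(89)=49995925, p(90)=56634173, p(91)=64112359, p(92)=72533807, p(93)=82010177, p(94)=92669720, p(95)=104651419, p(96)=118114304, p(97)=133230930, p(98)=150198136, p(99)=169229875, p(100)=190569292, p(101)=214481126, p(102)=241265379, p(103)=271248950, p(104)=304801365, p(105)=342325709, p(106)=384276336, p(107)=431149389, p(108)=483502844, p(109)=541946240, p(110)=607163746, p(111)=679903203, p(112)=761002156, p(113)=851376628, p(114)=952050665, p(115)=1064144451, p(116)=1188908248, p(117)=1327710076, p(118)=1482074143, p(119)=1653668665, p(120)=1844349560, p(121)=2056148051, p(122)=2291320912, p(123)=2552338241, p(124)=2841940500, p(125)=3163127352, p(126)=3519222692, p(127)=3913864295, p(128)=4351078600, p(129)=4835271870, p(130)=5371315400, p(131)=5964539504, p(132)=6620830889, p(133)=7346629512, p(134)=8149040695, p(135)=9035836076, p(136)=10015581680, p(137)=11097645016, p(138)=12292341831, p(139)=13610949895, p(140)=15065878135, p(141)=16670689208, p(142)=18440293320, p(143)=20390982757, p(144)=22540654445, p(145)=24908858009, p(146)=27517052599, p(147)=30388671978, p(148)=33549419497, p(149)=37027355200, p(150)=40853235313, p(151)=45060624582, p(152)=49686288421, p(153)=54770336324, p(154)=60356673280, p(155)=66493182097, p(156)=73232243759, p(157)=80630964769, p(158)=88751778802, p(159)=97662728555, p(160)=107438159466, p(161)=118159068427, p(162)=129913904637, p(163)=142798995930.
Final step: p(164) = p(163) + p(162) - p(159) - p(157) + p(152) + p(149) - p(142) - p(138) + p(129) + p(124) - p(113) - p(107) + p(94) + p(87) - p(72) - p(64) + p(47) + p(38) - p(19) - p(9)
= 142798995930 + 129913904637 - 97662728555 - 80630964769 + 49686288421 + 37027355200 - 18440293320 - 12292341831 + 4835271870 + 2841940500 - 851376628 - 431149389 + 92669720 + 38887673 - 5392783 - 1741630 + 124754 + 26015 - 490 - 30
= 156919475295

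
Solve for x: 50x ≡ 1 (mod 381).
221

gcd(50, 381) = 1, so the inverse exists.
Extended Euclidean algorithm on (381, 50):
381 = 7 × 50 + 31  ⟹  31 = (1)·381 + (-7)·50
50 = 1 × 31 + 19  ⟹  19 = (-1)·381 + (8)·50
31 = 1 × 19 + 12  ⟹  12 = (2)·381 + (-15)·50
19 = 1 × 12 + 7  ⟹  7 = (-3)·381 + (23)·50
12 = 1 × 7 + 5  ⟹  5 = (5)·381 + (-38)·50
7 = 1 × 5 + 2  ⟹  2 = (-8)·381 + (61)·50
5 = 2 × 2 + 1  ⟹  1 = (21)·381 + (-160)·50
So (-160)·50 ≡ 1 (mod 381), i.e. 50^(-1) ≡ -160 ≡ 221 (mod 381).
Check: 50 × 221 = 11050 ≡ 1 (mod 381)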